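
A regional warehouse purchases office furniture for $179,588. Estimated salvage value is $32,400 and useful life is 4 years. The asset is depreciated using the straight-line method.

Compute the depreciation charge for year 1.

$36,797

Depreciable base = $179,588 − $32,400 = $147,188.
Annual expense = $147,188 / 4 = $36,797.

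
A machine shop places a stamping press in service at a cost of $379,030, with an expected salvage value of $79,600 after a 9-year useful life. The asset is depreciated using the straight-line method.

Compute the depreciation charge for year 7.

$33,270

Depreciable base = $379,030 − $79,600 = $299,430.
Annual expense = $299,430 / 9 = $33,270.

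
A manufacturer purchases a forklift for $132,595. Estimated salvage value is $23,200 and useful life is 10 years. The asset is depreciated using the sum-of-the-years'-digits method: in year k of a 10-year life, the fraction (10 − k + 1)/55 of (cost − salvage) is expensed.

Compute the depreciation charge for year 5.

Depreciable base = $132,595 − $23,200 = $109,395.
Sum of the years' digits = 10+9+8+7+6+5+4+3+2+1 = 55.
Year 1: $109,395 × 10/55 = $19,890. Book value $112,705.
Year 2: $109,395 × 9/55 = $17,901. Book value $94,804.
Year 3: $109,395 × 8/55 = $15,912. Book value $78,892.
Year 4: $109,395 × 7/55 = $13,923. Book value $64,969.
Year 5: $109,395 × 6/55 = $11,934. Book value $53,035.

$11,934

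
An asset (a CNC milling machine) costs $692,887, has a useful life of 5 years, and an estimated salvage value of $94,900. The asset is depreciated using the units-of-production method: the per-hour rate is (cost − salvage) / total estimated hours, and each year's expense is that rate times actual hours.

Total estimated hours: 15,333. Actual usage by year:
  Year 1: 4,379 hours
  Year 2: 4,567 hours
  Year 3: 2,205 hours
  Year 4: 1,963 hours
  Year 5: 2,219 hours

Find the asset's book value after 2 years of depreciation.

$343,993

Depreciable base = $692,887 − $94,900 = $597,987.
Rate = $597,987 / 15,333 hours = $39 per hour.
Year 1: 4,379 × $39 = $170,781. Book value $522,106.
Year 2: 4,567 × $39 = $178,113. Book value $343,993.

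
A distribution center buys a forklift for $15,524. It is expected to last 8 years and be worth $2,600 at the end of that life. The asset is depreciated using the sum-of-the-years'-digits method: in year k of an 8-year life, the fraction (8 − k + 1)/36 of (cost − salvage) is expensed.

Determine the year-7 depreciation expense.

$718

Depreciable base = $15,524 − $2,600 = $12,924.
Sum of the years' digits = 8+7+6+5+4+3+2+1 = 36.
Year 1: $12,924 × 8/36 = $2,872. Book value $12,652.
Year 2: $12,924 × 7/36 = $2,513. Book value $10,139.
Year 3: $12,924 × 6/36 = $2,154. Book value $7,985.
Year 4: $12,924 × 5/36 = $1,795. Book value $6,190.
Year 5: $12,924 × 4/36 = $1,436. Book value $4,754.
Year 6: $12,924 × 3/36 = $1,077. Book value $3,677.
Year 7: $12,924 × 2/36 = $718. Book value $2,959.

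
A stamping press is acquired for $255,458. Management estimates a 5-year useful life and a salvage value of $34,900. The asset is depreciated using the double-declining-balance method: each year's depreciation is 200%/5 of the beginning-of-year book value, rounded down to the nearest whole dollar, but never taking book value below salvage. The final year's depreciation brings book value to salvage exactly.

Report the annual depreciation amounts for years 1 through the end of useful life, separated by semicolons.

Depreciable base = $255,458 − $34,900 = $220,558.
Year 1: ⌊$255,458 × 200%/5⌋ = $102,183. Book value $153,275.
Year 2: ⌊$153,275 × 200%/5⌋ = $61,310. Book value $91,965.
Year 3: ⌊$91,965 × 200%/5⌋ = $36,786. Book value $55,179.
Year 4: ⌊$55,179 × 200%/5⌋ = $22,071, capped at $20,279. Book value $34,900.
Year 5 (final): $34,900 − $34,900 = $0. Book value $34,900.

$102,183; $61,310; $36,786; $20,279; $0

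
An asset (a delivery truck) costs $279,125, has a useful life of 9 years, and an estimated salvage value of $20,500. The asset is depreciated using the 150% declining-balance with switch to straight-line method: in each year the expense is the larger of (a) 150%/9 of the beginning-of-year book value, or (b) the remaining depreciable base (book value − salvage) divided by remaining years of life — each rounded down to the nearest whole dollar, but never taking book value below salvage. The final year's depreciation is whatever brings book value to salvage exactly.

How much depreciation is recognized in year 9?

$22,822

Depreciable base = $279,125 − $20,500 = $258,625.
Year 1: DB = ⌊$279,125 × 150%/9⌋ = $46,520; SL = ⌊$258,625/9⌋ = $28,736 → take DB $46,520. Book value $232,605.
Year 2: DB = ⌊$232,605 × 150%/9⌋ = $38,767; SL = ⌊$212,105/8⌋ = $26,513 → take DB $38,767. Book value $193,838.
Year 3: DB = ⌊$193,838 × 150%/9⌋ = $32,306; SL = ⌊$173,338/7⌋ = $24,762 → take DB $32,306. Book value $161,532.
Year 4: DB = ⌊$161,532 × 150%/9⌋ = $26,922; SL = ⌊$141,032/6⌋ = $23,505 → take DB $26,922. Book value $134,610.
Year 5: DB = ⌊$134,610 × 150%/9⌋ = $22,435; SL = ⌊$114,110/5⌋ = $22,822 → take SL $22,822. Book value $111,788.
Year 6: DB = ⌊$111,788 × 150%/9⌋ = $18,631; SL = ⌊$91,288/4⌋ = $22,822 → take SL $22,822. Book value $88,966.
Year 7: DB = ⌊$88,966 × 150%/9⌋ = $14,827; SL = ⌊$68,466/3⌋ = $22,822 → take SL $22,822. Book value $66,144.
Year 8: DB = ⌊$66,144 × 150%/9⌋ = $11,024; SL = ⌊$45,644/2⌋ = $22,822 → take SL $22,822. Book value $43,322.
Year 9 (final): $43,322 − $20,500 = $22,822. Book value $20,500.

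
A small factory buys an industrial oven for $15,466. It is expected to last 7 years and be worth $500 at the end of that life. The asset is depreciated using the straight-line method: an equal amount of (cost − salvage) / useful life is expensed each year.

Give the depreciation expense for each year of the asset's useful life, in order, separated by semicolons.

Depreciable base = $15,466 − $500 = $14,966.
Annual expense = $14,966 / 7 = $2,138.
End of year 1: book value $13,328.
End of year 2: book value $11,190.
End of year 3: book value $9,052.
End of year 4: book value $6,914.
End of year 5: book value $4,776.
End of year 6: book value $2,638.
End of year 7: book value $500.

$2,138; $2,138; $2,138; $2,138; $2,138; $2,138; $2,138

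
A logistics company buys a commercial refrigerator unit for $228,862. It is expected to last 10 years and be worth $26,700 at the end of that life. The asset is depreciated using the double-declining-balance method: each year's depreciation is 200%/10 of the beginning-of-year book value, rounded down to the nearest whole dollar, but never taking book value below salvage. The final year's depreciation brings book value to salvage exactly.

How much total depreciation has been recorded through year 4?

$135,119

Depreciable base = $228,862 − $26,700 = $202,162.
Year 1: ⌊$228,862 × 200%/10⌋ = $45,772. Book value $183,090.
Year 2: ⌊$183,090 × 200%/10⌋ = $36,618. Book value $146,472.
Year 3: ⌊$146,472 × 200%/10⌋ = $29,294. Book value $117,178.
Year 4: ⌊$117,178 × 200%/10⌋ = $23,435. Book value $93,743.
Accumulated through year 4 = $228,862 − $93,743 = $135,119.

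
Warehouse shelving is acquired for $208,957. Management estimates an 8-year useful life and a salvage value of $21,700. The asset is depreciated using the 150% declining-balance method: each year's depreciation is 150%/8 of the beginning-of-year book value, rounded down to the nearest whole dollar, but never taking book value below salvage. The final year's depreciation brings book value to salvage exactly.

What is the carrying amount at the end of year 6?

Depreciable base = $208,957 − $21,700 = $187,257.
Year 1: ⌊$208,957 × 150%/8⌋ = $39,179. Book value $169,778.
Year 2: ⌊$169,778 × 150%/8⌋ = $31,833. Book value $137,945.
Year 3: ⌊$137,945 × 150%/8⌋ = $25,864. Book value $112,081.
Year 4: ⌊$112,081 × 150%/8⌋ = $21,015. Book value $91,066.
Year 5: ⌊$91,066 × 150%/8⌋ = $17,074. Book value $73,992.
Year 6: ⌊$73,992 × 150%/8⌋ = $13,873. Book value $60,119.

$60,119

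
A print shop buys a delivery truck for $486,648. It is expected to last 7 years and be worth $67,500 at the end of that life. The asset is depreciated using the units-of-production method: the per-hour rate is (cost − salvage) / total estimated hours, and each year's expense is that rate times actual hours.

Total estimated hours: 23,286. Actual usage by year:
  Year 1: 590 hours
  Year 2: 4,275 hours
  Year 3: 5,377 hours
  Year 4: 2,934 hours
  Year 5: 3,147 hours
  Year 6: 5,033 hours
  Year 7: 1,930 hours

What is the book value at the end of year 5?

$192,834

Depreciable base = $486,648 − $67,500 = $419,148.
Rate = $419,148 / 23,286 hours = $18 per hour.
Year 1: 590 × $18 = $10,620. Book value $476,028.
Year 2: 4,275 × $18 = $76,950. Book value $399,078.
Year 3: 5,377 × $18 = $96,786. Book value $302,292.
Year 4: 2,934 × $18 = $52,812. Book value $249,480.
Year 5: 3,147 × $18 = $56,646. Book value $192,834.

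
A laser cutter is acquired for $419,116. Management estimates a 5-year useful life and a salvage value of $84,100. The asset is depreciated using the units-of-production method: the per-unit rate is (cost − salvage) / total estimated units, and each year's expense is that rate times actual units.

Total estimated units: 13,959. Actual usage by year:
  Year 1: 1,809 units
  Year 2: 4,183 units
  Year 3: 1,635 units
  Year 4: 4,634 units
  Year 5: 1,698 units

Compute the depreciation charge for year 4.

$111,216

Depreciable base = $419,116 − $84,100 = $335,016.
Rate = $335,016 / 13,959 units = $24 per unit.
Year 1: 1,809 × $24 = $43,416. Book value $375,700.
Year 2: 4,183 × $24 = $100,392. Book value $275,308.
Year 3: 1,635 × $24 = $39,240. Book value $236,068.
Year 4: 4,634 × $24 = $111,216. Book value $124,852.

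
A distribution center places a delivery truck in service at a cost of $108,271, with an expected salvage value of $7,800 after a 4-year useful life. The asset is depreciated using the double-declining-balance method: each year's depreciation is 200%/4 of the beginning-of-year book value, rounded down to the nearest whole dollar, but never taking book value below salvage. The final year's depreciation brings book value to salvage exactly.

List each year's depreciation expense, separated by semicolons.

$54,135; $27,068; $13,534; $5,734

Depreciable base = $108,271 − $7,800 = $100,471.
Year 1: ⌊$108,271 × 200%/4⌋ = $54,135. Book value $54,136.
Year 2: ⌊$54,136 × 200%/4⌋ = $27,068. Book value $27,068.
Year 3: ⌊$27,068 × 200%/4⌋ = $13,534. Book value $13,534.
Year 4 (final): $13,534 − $7,800 = $5,734. Book value $7,800.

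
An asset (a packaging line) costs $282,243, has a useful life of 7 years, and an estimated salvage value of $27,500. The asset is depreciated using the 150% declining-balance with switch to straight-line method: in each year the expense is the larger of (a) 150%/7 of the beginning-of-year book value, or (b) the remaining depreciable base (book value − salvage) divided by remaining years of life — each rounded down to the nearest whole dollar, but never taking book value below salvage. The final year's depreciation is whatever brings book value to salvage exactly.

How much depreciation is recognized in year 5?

$26,689

Depreciable base = $282,243 − $27,500 = $254,743.
Year 1: DB = ⌊$282,243 × 150%/7⌋ = $60,480; SL = ⌊$254,743/7⌋ = $36,391 → take DB $60,480. Book value $221,763.
Year 2: DB = ⌊$221,763 × 150%/7⌋ = $47,520; SL = ⌊$194,263/6⌋ = $32,377 → take DB $47,520. Book value $174,243.
Year 3: DB = ⌊$174,243 × 150%/7⌋ = $37,337; SL = ⌊$146,743/5⌋ = $29,348 → take DB $37,337. Book value $136,906.
Year 4: DB = ⌊$136,906 × 150%/7⌋ = $29,337; SL = ⌊$109,406/4⌋ = $27,351 → take DB $29,337. Book value $107,569.
Year 5: DB = ⌊$107,569 × 150%/7⌋ = $23,050; SL = ⌊$80,069/3⌋ = $26,689 → take SL $26,689. Book value $80,880.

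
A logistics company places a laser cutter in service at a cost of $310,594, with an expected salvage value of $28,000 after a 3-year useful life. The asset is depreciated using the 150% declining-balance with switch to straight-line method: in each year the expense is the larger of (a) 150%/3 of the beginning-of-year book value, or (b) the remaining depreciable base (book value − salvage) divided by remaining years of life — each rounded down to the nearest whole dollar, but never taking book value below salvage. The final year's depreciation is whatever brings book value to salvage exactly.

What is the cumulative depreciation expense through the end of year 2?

$232,945

Depreciable base = $310,594 − $28,000 = $282,594.
Year 1: DB = ⌊$310,594 × 150%/3⌋ = $155,297; SL = ⌊$282,594/3⌋ = $94,198 → take DB $155,297. Book value $155,297.
Year 2: DB = ⌊$155,297 × 150%/3⌋ = $77,648; SL = ⌊$127,297/2⌋ = $63,648 → take DB $77,648. Book value $77,649.
Accumulated through year 2 = $310,594 − $77,649 = $232,945.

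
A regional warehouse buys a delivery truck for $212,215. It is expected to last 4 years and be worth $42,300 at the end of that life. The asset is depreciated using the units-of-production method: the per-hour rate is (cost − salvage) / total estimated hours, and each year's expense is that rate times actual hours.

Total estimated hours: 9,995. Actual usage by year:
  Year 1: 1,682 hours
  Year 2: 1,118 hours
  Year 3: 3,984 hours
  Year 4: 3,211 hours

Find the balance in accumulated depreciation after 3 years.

$115,328

Depreciable base = $212,215 − $42,300 = $169,915.
Rate = $169,915 / 9,995 hours = $17 per hour.
Year 1: 1,682 × $17 = $28,594. Book value $183,621.
Year 2: 1,118 × $17 = $19,006. Book value $164,615.
Year 3: 3,984 × $17 = $67,728. Book value $96,887.
Accumulated through year 3 = $212,215 − $96,887 = $115,328.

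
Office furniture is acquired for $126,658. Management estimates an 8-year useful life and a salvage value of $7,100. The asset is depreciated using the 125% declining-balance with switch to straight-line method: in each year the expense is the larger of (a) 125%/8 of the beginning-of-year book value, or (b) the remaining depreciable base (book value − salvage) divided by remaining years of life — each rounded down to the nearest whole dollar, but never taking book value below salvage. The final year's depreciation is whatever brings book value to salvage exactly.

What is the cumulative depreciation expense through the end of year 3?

Depreciable base = $126,658 − $7,100 = $119,558.
Year 1: DB = ⌊$126,658 × 125%/8⌋ = $19,790; SL = ⌊$119,558/8⌋ = $14,944 → take DB $19,790. Book value $106,868.
Year 2: DB = ⌊$106,868 × 125%/8⌋ = $16,698; SL = ⌊$99,768/7⌋ = $14,252 → take DB $16,698. Book value $90,170.
Year 3: DB = ⌊$90,170 × 125%/8⌋ = $14,089; SL = ⌊$83,070/6⌋ = $13,845 → take DB $14,089. Book value $76,081.
Accumulated through year 3 = $126,658 − $76,081 = $50,577.

$50,577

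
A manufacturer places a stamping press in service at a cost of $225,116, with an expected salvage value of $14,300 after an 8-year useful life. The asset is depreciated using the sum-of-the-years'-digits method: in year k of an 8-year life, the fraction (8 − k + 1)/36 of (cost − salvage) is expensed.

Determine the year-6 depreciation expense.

Depreciable base = $225,116 − $14,300 = $210,816.
Sum of the years' digits = 8+7+6+5+4+3+2+1 = 36.
Year 1: $210,816 × 8/36 = $46,848. Book value $178,268.
Year 2: $210,816 × 7/36 = $40,992. Book value $137,276.
Year 3: $210,816 × 6/36 = $35,136. Book value $102,140.
Year 4: $210,816 × 5/36 = $29,280. Book value $72,860.
Year 5: $210,816 × 4/36 = $23,424. Book value $49,436.
Year 6: $210,816 × 3/36 = $17,568. Book value $31,868.

$17,568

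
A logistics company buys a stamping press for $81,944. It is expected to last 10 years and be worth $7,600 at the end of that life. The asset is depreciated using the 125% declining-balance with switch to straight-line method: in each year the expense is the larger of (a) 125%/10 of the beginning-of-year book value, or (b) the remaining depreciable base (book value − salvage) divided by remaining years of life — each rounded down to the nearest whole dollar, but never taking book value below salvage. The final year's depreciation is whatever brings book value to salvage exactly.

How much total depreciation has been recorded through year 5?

Depreciable base = $81,944 − $7,600 = $74,344.
Year 1: DB = ⌊$81,944 × 125%/10⌋ = $10,243; SL = ⌊$74,344/10⌋ = $7,434 → take DB $10,243. Book value $71,701.
Year 2: DB = ⌊$71,701 × 125%/10⌋ = $8,962; SL = ⌊$64,101/9⌋ = $7,122 → take DB $8,962. Book value $62,739.
Year 3: DB = ⌊$62,739 × 125%/10⌋ = $7,842; SL = ⌊$55,139/8⌋ = $6,892 → take DB $7,842. Book value $54,897.
Year 4: DB = ⌊$54,897 × 125%/10⌋ = $6,862; SL = ⌊$47,297/7⌋ = $6,756 → take DB $6,862. Book value $48,035.
Year 5: DB = ⌊$48,035 × 125%/10⌋ = $6,004; SL = ⌊$40,435/6⌋ = $6,739 → take SL $6,739. Book value $41,296.
Accumulated through year 5 = $81,944 − $41,296 = $40,648.

$40,648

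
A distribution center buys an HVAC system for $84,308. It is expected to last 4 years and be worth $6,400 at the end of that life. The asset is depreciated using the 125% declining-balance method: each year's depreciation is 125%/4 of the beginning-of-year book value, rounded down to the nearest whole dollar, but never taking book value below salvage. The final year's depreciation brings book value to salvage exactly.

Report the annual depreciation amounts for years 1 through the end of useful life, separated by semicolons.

$26,346; $18,113; $12,452; $20,997

Depreciable base = $84,308 − $6,400 = $77,908.
Year 1: ⌊$84,308 × 125%/4⌋ = $26,346. Book value $57,962.
Year 2: ⌊$57,962 × 125%/4⌋ = $18,113. Book value $39,849.
Year 3: ⌊$39,849 × 125%/4⌋ = $12,452. Book value $27,397.
Year 4 (final): $27,397 − $6,400 = $20,997. Book value $6,400.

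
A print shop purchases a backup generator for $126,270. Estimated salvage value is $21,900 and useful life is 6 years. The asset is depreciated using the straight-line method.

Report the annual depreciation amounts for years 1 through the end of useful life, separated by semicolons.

$17,395; $17,395; $17,395; $17,395; $17,395; $17,395

Depreciable base = $126,270 − $21,900 = $104,370.
Annual expense = $104,370 / 6 = $17,395.
End of year 1: book value $108,875.
End of year 2: book value $91,480.
End of year 3: book value $74,085.
End of year 4: book value $56,690.
End of year 5: book value $39,295.
End of year 6: book value $21,900.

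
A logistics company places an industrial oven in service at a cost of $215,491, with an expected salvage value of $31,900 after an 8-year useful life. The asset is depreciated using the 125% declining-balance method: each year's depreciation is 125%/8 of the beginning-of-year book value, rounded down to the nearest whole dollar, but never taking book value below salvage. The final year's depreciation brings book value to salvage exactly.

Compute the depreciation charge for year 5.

$17,065

Depreciable base = $215,491 − $31,900 = $183,591.
Year 1: ⌊$215,491 × 125%/8⌋ = $33,670. Book value $181,821.
Year 2: ⌊$181,821 × 125%/8⌋ = $28,409. Book value $153,412.
Year 3: ⌊$153,412 × 125%/8⌋ = $23,970. Book value $129,442.
Year 4: ⌊$129,442 × 125%/8⌋ = $20,225. Book value $109,217.
Year 5: ⌊$109,217 × 125%/8⌋ = $17,065. Book value $92,152.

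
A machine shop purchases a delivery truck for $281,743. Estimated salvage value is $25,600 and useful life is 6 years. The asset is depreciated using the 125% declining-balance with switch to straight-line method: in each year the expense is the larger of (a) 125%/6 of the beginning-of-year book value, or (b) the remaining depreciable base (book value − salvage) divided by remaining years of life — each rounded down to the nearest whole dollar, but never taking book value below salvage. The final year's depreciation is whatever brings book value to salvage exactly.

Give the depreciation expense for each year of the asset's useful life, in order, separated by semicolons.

$58,696; $46,468; $37,744; $37,745; $37,745; $37,745

Depreciable base = $281,743 − $25,600 = $256,143.
Year 1: DB = ⌊$281,743 × 125%/6⌋ = $58,696; SL = ⌊$256,143/6⌋ = $42,690 → take DB $58,696. Book value $223,047.
Year 2: DB = ⌊$223,047 × 125%/6⌋ = $46,468; SL = ⌊$197,447/5⌋ = $39,489 → take DB $46,468. Book value $176,579.
Year 3: DB = ⌊$176,579 × 125%/6⌋ = $36,787; SL = ⌊$150,979/4⌋ = $37,744 → take SL $37,744. Book value $138,835.
Year 4: DB = ⌊$138,835 × 125%/6⌋ = $28,923; SL = ⌊$113,235/3⌋ = $37,745 → take SL $37,745. Book value $101,090.
Year 5: DB = ⌊$101,090 × 125%/6⌋ = $21,060; SL = ⌊$75,490/2⌋ = $37,745 → take SL $37,745. Book value $63,345.
Year 6 (final): $63,345 − $25,600 = $37,745. Book value $25,600.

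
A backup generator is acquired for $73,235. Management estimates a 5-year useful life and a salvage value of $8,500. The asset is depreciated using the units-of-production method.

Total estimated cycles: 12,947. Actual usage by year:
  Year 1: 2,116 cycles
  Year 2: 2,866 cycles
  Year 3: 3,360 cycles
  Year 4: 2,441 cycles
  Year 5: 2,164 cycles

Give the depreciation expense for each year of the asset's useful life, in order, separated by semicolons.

$10,580; $14,330; $16,800; $12,205; $10,820

Depreciable base = $73,235 − $8,500 = $64,735.
Rate = $64,735 / 12,947 cycles = $5 per cycle.
Year 1: 2,116 × $5 = $10,580. Book value $62,655.
Year 2: 2,866 × $5 = $14,330. Book value $48,325.
Year 3: 3,360 × $5 = $16,800. Book value $31,525.
Year 4: 2,441 × $5 = $12,205. Book value $19,320.
Year 5: 2,164 × $5 = $10,820. Book value $8,500.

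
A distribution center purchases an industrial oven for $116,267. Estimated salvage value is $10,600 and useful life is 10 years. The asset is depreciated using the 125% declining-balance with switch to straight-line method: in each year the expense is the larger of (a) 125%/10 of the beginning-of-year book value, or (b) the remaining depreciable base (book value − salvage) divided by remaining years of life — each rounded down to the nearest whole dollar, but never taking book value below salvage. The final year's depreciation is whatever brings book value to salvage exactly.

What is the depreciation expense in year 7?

$9,592

Depreciable base = $116,267 − $10,600 = $105,667.
Year 1: DB = ⌊$116,267 × 125%/10⌋ = $14,533; SL = ⌊$105,667/10⌋ = $10,566 → take DB $14,533. Book value $101,734.
Year 2: DB = ⌊$101,734 × 125%/10⌋ = $12,716; SL = ⌊$91,134/9⌋ = $10,126 → take DB $12,716. Book value $89,018.
Year 3: DB = ⌊$89,018 × 125%/10⌋ = $11,127; SL = ⌊$78,418/8⌋ = $9,802 → take DB $11,127. Book value $77,891.
Year 4: DB = ⌊$77,891 × 125%/10⌋ = $9,736; SL = ⌊$67,291/7⌋ = $9,613 → take DB $9,736. Book value $68,155.
Year 5: DB = ⌊$68,155 × 125%/10⌋ = $8,519; SL = ⌊$57,555/6⌋ = $9,592 → take SL $9,592. Book value $58,563.
Year 6: DB = ⌊$58,563 × 125%/10⌋ = $7,320; SL = ⌊$47,963/5⌋ = $9,592 → take SL $9,592. Book value $48,971.
Year 7: DB = ⌊$48,971 × 125%/10⌋ = $6,121; SL = ⌊$38,371/4⌋ = $9,592 → take SL $9,592. Book value $39,379.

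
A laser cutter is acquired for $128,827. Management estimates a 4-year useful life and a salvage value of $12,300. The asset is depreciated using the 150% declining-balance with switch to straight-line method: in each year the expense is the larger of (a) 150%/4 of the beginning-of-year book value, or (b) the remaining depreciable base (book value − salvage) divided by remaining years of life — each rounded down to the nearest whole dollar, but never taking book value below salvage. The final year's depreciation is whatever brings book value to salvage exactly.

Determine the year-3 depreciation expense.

Depreciable base = $128,827 − $12,300 = $116,527.
Year 1: DB = ⌊$128,827 × 150%/4⌋ = $48,310; SL = ⌊$116,527/4⌋ = $29,131 → take DB $48,310. Book value $80,517.
Year 2: DB = ⌊$80,517 × 150%/4⌋ = $30,193; SL = ⌊$68,217/3⌋ = $22,739 → take DB $30,193. Book value $50,324.
Year 3: DB = ⌊$50,324 × 150%/4⌋ = $18,871; SL = ⌊$38,024/2⌋ = $19,012 → take SL $19,012. Book value $31,312.

$19,012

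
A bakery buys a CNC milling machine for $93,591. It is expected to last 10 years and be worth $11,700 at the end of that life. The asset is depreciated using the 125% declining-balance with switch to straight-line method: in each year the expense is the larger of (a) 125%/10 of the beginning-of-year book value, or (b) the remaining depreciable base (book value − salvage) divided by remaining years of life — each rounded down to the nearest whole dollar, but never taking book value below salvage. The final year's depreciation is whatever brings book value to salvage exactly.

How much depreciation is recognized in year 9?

$7,194

Depreciable base = $93,591 − $11,700 = $81,891.
Year 1: DB = ⌊$93,591 × 125%/10⌋ = $11,698; SL = ⌊$81,891/10⌋ = $8,189 → take DB $11,698. Book value $81,893.
Year 2: DB = ⌊$81,893 × 125%/10⌋ = $10,236; SL = ⌊$70,193/9⌋ = $7,799 → take DB $10,236. Book value $71,657.
Year 3: DB = ⌊$71,657 × 125%/10⌋ = $8,957; SL = ⌊$59,957/8⌋ = $7,494 → take DB $8,957. Book value $62,700.
Year 4: DB = ⌊$62,700 × 125%/10⌋ = $7,837; SL = ⌊$51,000/7⌋ = $7,285 → take DB $7,837. Book value $54,863.
Year 5: DB = ⌊$54,863 × 125%/10⌋ = $6,857; SL = ⌊$43,163/6⌋ = $7,193 → take SL $7,193. Book value $47,670.
Year 6: DB = ⌊$47,670 × 125%/10⌋ = $5,958; SL = ⌊$35,970/5⌋ = $7,194 → take SL $7,194. Book value $40,476.
Year 7: DB = ⌊$40,476 × 125%/10⌋ = $5,059; SL = ⌊$28,776/4⌋ = $7,194 → take SL $7,194. Book value $33,282.
Year 8: DB = ⌊$33,282 × 125%/10⌋ = $4,160; SL = ⌊$21,582/3⌋ = $7,194 → take SL $7,194. Book value $26,088.
Year 9: DB = ⌊$26,088 × 125%/10⌋ = $3,261; SL = ⌊$14,388/2⌋ = $7,194 → take SL $7,194. Book value $18,894.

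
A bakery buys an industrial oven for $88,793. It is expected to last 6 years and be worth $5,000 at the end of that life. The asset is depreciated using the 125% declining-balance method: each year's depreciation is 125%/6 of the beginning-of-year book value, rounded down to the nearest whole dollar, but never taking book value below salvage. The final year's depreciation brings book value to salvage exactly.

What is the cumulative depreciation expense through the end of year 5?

Depreciable base = $88,793 − $5,000 = $83,793.
Year 1: ⌊$88,793 × 125%/6⌋ = $18,498. Book value $70,295.
Year 2: ⌊$70,295 × 125%/6⌋ = $14,644. Book value $55,651.
Year 3: ⌊$55,651 × 125%/6⌋ = $11,593. Book value $44,058.
Year 4: ⌊$44,058 × 125%/6⌋ = $9,178. Book value $34,880.
Year 5: ⌊$34,880 × 125%/6⌋ = $7,266. Book value $27,614.
Accumulated through year 5 = $88,793 − $27,614 = $61,179.

$61,179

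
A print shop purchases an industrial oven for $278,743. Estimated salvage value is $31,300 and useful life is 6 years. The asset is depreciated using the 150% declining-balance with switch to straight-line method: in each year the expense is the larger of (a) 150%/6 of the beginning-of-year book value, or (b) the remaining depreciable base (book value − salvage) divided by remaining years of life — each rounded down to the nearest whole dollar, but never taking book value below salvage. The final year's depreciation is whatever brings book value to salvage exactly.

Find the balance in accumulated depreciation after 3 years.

Depreciable base = $278,743 − $31,300 = $247,443.
Year 1: DB = ⌊$278,743 × 150%/6⌋ = $69,685; SL = ⌊$247,443/6⌋ = $41,240 → take DB $69,685. Book value $209,058.
Year 2: DB = ⌊$209,058 × 150%/6⌋ = $52,264; SL = ⌊$177,758/5⌋ = $35,551 → take DB $52,264. Book value $156,794.
Year 3: DB = ⌊$156,794 × 150%/6⌋ = $39,198; SL = ⌊$125,494/4⌋ = $31,373 → take DB $39,198. Book value $117,596.
Accumulated through year 3 = $278,743 − $117,596 = $161,147.

$161,147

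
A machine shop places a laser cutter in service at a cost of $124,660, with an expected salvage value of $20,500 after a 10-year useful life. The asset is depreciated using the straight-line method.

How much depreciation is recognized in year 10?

$10,416

Depreciable base = $124,660 − $20,500 = $104,160.
Annual expense = $104,160 / 10 = $10,416.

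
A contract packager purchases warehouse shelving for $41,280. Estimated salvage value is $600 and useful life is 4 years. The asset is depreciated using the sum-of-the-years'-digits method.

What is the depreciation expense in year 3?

Depreciable base = $41,280 − $600 = $40,680.
Sum of the years' digits = 4+3+2+1 = 10.
Year 1: $40,680 × 4/10 = $16,272. Book value $25,008.
Year 2: $40,680 × 3/10 = $12,204. Book value $12,804.
Year 3: $40,680 × 2/10 = $8,136. Book value $4,668.

$8,136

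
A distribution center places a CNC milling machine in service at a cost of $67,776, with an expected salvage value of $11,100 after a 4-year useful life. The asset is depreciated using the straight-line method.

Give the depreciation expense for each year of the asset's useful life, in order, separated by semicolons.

$14,169; $14,169; $14,169; $14,169

Depreciable base = $67,776 − $11,100 = $56,676.
Annual expense = $56,676 / 4 = $14,169.
End of year 1: book value $53,607.
End of year 2: book value $39,438.
End of year 3: book value $25,269.
End of year 4: book value $11,100.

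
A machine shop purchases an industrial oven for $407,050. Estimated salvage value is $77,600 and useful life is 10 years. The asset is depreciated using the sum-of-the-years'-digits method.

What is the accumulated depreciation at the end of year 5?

Depreciable base = $407,050 − $77,600 = $329,450.
Sum of the years' digits = 10+9+8+7+6+5+4+3+2+1 = 55.
Year 1: $329,450 × 10/55 = $59,900. Book value $347,150.
Year 2: $329,450 × 9/55 = $53,910. Book value $293,240.
Year 3: $329,450 × 8/55 = $47,920. Book value $245,320.
Year 4: $329,450 × 7/55 = $41,930. Book value $203,390.
Year 5: $329,450 × 6/55 = $35,940. Book value $167,450.
Accumulated through year 5 = $407,050 − $167,450 = $239,600.

$239,600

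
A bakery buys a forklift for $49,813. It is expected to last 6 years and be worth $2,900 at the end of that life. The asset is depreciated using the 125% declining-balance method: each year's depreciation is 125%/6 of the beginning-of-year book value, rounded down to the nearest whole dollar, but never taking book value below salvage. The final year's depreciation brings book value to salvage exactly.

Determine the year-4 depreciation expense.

$5,149

Depreciable base = $49,813 − $2,900 = $46,913.
Year 1: ⌊$49,813 × 125%/6⌋ = $10,377. Book value $39,436.
Year 2: ⌊$39,436 × 125%/6⌋ = $8,215. Book value $31,221.
Year 3: ⌊$31,221 × 125%/6⌋ = $6,504. Book value $24,717.
Year 4: ⌊$24,717 × 125%/6⌋ = $5,149. Book value $19,568.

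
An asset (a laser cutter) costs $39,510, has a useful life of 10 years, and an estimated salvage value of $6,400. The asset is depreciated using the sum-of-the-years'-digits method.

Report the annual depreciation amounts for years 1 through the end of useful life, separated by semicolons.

Depreciable base = $39,510 − $6,400 = $33,110.
Sum of the years' digits = 10+9+8+7+6+5+4+3+2+1 = 55.
Year 1: $33,110 × 10/55 = $6,020. Book value $33,490.
Year 2: $33,110 × 9/55 = $5,418. Book value $28,072.
Year 3: $33,110 × 8/55 = $4,816. Book value $23,256.
Year 4: $33,110 × 7/55 = $4,214. Book value $19,042.
Year 5: $33,110 × 6/55 = $3,612. Book value $15,430.
Year 6: $33,110 × 5/55 = $3,010. Book value $12,420.
Year 7: $33,110 × 4/55 = $2,408. Book value $10,012.
Year 8: $33,110 × 3/55 = $1,806. Book value $8,206.
Year 9: $33,110 × 2/55 = $1,204. Book value $7,002.
Year 10: $33,110 × 1/55 = $602. Book value $6,400.

$6,020; $5,418; $4,816; $4,214; $3,612; $3,010; $2,408; $1,806; $1,204; $602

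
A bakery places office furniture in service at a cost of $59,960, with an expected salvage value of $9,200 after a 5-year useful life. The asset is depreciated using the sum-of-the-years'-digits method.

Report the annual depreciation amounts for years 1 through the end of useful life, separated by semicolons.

Depreciable base = $59,960 − $9,200 = $50,760.
Sum of the years' digits = 5+4+3+2+1 = 15.
Year 1: $50,760 × 5/15 = $16,920. Book value $43,040.
Year 2: $50,760 × 4/15 = $13,536. Book value $29,504.
Year 3: $50,760 × 3/15 = $10,152. Book value $19,352.
Year 4: $50,760 × 2/15 = $6,768. Book value $12,584.
Year 5: $50,760 × 1/15 = $3,384. Book value $9,200.

$16,920; $13,536; $10,152; $6,768; $3,384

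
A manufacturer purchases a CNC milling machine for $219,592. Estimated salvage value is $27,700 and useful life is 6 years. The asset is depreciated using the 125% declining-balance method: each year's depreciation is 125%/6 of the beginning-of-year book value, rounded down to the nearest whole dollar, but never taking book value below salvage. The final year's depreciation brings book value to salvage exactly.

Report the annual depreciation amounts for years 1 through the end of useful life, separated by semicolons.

Depreciable base = $219,592 − $27,700 = $191,892.
Year 1: ⌊$219,592 × 125%/6⌋ = $45,748. Book value $173,844.
Year 2: ⌊$173,844 × 125%/6⌋ = $36,217. Book value $137,627.
Year 3: ⌊$137,627 × 125%/6⌋ = $28,672. Book value $108,955.
Year 4: ⌊$108,955 × 125%/6⌋ = $22,698. Book value $86,257.
Year 5: ⌊$86,257 × 125%/6⌋ = $17,970. Book value $68,287.
Year 6 (final): $68,287 − $27,700 = $40,587. Book value $27,700.

$45,748; $36,217; $28,672; $22,698; $17,970; $40,587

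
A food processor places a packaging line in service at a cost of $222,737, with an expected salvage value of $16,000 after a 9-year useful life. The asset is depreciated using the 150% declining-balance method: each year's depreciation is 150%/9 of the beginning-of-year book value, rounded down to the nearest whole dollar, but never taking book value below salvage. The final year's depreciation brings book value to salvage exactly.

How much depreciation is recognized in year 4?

$21,483

Depreciable base = $222,737 − $16,000 = $206,737.
Year 1: ⌊$222,737 × 150%/9⌋ = $37,122. Book value $185,615.
Year 2: ⌊$185,615 × 150%/9⌋ = $30,935. Book value $154,680.
Year 3: ⌊$154,680 × 150%/9⌋ = $25,780. Book value $128,900.
Year 4: ⌊$128,900 × 150%/9⌋ = $21,483. Book value $107,417.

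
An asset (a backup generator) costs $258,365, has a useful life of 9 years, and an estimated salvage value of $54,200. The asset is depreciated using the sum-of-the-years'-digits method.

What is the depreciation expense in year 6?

Depreciable base = $258,365 − $54,200 = $204,165.
Sum of the years' digits = 9+8+7+6+5+4+3+2+1 = 45.
Year 1: $204,165 × 9/45 = $40,833. Book value $217,532.
Year 2: $204,165 × 8/45 = $36,296. Book value $181,236.
Year 3: $204,165 × 7/45 = $31,759. Book value $149,477.
Year 4: $204,165 × 6/45 = $27,222. Book value $122,255.
Year 5: $204,165 × 5/45 = $22,685. Book value $99,570.
Year 6: $204,165 × 4/45 = $18,148. Book value $81,422.

$18,148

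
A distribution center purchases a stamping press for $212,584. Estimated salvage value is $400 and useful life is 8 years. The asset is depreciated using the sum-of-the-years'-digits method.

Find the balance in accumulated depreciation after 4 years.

$153,244

Depreciable base = $212,584 − $400 = $212,184.
Sum of the years' digits = 8+7+6+5+4+3+2+1 = 36.
Year 1: $212,184 × 8/36 = $47,152. Book value $165,432.
Year 2: $212,184 × 7/36 = $41,258. Book value $124,174.
Year 3: $212,184 × 6/36 = $35,364. Book value $88,810.
Year 4: $212,184 × 5/36 = $29,470. Book value $59,340.
Accumulated through year 4 = $212,584 − $59,340 = $153,244.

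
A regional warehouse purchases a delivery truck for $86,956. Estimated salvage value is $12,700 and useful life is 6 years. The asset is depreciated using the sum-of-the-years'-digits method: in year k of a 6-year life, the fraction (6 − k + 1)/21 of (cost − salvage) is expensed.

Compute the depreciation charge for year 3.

Depreciable base = $86,956 − $12,700 = $74,256.
Sum of the years' digits = 6+5+4+3+2+1 = 21.
Year 1: $74,256 × 6/21 = $21,216. Book value $65,740.
Year 2: $74,256 × 5/21 = $17,680. Book value $48,060.
Year 3: $74,256 × 4/21 = $14,144. Book value $33,916.

$14,144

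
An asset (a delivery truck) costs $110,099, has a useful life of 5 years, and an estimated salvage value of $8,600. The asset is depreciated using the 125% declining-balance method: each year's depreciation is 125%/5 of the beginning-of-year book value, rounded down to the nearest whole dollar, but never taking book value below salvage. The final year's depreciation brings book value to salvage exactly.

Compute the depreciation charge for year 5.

Depreciable base = $110,099 − $8,600 = $101,499.
Year 1: ⌊$110,099 × 125%/5⌋ = $27,524. Book value $82,575.
Year 2: ⌊$82,575 × 125%/5⌋ = $20,643. Book value $61,932.
Year 3: ⌊$61,932 × 125%/5⌋ = $15,483. Book value $46,449.
Year 4: ⌊$46,449 × 125%/5⌋ = $11,612. Book value $34,837.
Year 5 (final): $34,837 − $8,600 = $26,237. Book value $8,600.

$26,237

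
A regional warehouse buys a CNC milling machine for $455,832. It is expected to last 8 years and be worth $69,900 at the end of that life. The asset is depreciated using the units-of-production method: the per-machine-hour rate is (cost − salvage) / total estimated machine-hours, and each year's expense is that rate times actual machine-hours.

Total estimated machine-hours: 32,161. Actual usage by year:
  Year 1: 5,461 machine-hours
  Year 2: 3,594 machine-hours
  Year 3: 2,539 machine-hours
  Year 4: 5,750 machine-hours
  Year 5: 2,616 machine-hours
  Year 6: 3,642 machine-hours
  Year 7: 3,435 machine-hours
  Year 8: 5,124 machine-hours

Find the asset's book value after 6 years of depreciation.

$172,608

Depreciable base = $455,832 − $69,900 = $385,932.
Rate = $385,932 / 32,161 machine-hours = $12 per machine-hour.
Year 1: 5,461 × $12 = $65,532. Book value $390,300.
Year 2: 3,594 × $12 = $43,128. Book value $347,172.
Year 3: 2,539 × $12 = $30,468. Book value $316,704.
Year 4: 5,750 × $12 = $69,000. Book value $247,704.
Year 5: 2,616 × $12 = $31,392. Book value $216,312.
Year 6: 3,642 × $12 = $43,704. Book value $172,608.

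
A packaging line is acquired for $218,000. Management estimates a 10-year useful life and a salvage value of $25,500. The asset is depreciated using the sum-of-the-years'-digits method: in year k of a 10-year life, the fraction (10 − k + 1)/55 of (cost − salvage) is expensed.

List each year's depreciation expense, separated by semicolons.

$35,000; $31,500; $28,000; $24,500; $21,000; $17,500; $14,000; $10,500; $7,000; $3,500

Depreciable base = $218,000 − $25,500 = $192,500.
Sum of the years' digits = 10+9+8+7+6+5+4+3+2+1 = 55.
Year 1: $192,500 × 10/55 = $35,000. Book value $183,000.
Year 2: $192,500 × 9/55 = $31,500. Book value $151,500.
Year 3: $192,500 × 8/55 = $28,000. Book value $123,500.
Year 4: $192,500 × 7/55 = $24,500. Book value $99,000.
Year 5: $192,500 × 6/55 = $21,000. Book value $78,000.
Year 6: $192,500 × 5/55 = $17,500. Book value $60,500.
Year 7: $192,500 × 4/55 = $14,000. Book value $46,500.
Year 8: $192,500 × 3/55 = $10,500. Book value $36,000.
Year 9: $192,500 × 2/55 = $7,000. Book value $29,000.
Year 10: $192,500 × 1/55 = $3,500. Book value $25,500.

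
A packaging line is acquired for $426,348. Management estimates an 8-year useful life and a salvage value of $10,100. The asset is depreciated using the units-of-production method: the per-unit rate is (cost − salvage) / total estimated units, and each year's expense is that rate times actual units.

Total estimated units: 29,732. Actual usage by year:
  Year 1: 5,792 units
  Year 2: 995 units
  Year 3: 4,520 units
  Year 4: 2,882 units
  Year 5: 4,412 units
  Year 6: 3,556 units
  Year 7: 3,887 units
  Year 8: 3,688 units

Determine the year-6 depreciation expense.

$49,784

Depreciable base = $426,348 − $10,100 = $416,248.
Rate = $416,248 / 29,732 units = $14 per unit.
Year 1: 5,792 × $14 = $81,088. Book value $345,260.
Year 2: 995 × $14 = $13,930. Book value $331,330.
Year 3: 4,520 × $14 = $63,280. Book value $268,050.
Year 4: 2,882 × $14 = $40,348. Book value $227,702.
Year 5: 4,412 × $14 = $61,768. Book value $165,934.
Year 6: 3,556 × $14 = $49,784. Book value $116,150.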